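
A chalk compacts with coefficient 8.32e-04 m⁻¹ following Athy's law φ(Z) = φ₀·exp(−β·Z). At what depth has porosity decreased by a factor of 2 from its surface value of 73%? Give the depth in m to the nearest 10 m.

Working in km (1 km = 1000 m; β in km⁻¹ = β in m⁻¹ × 1000):
φ/φ₀ = 1/2 ⇒ exp(−β·Z) = 1/2 ⇒ Z = ln(2) / β
Z = 0.6931 / 0.832 = 0.833 km

830 m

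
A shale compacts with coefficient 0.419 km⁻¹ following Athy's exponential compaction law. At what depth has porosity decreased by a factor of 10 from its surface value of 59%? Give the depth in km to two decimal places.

5.50 km

phi/phi₀ = 1/10 ⇒ exp(−c·z) = 1/10 ⇒ z = ln(10) / c
z = 2.3026 / 0.419 = 5.495 km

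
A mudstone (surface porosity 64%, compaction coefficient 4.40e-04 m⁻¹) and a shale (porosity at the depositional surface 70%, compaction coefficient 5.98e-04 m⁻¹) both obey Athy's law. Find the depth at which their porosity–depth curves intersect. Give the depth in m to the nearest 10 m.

Working in km (1 km = 1000 m; k in km⁻¹ = k in m⁻¹ × 1000):
Set n₀ₐ e^(−kₐz) = n₀ᵦ e^(−kᵦz) ⇒ ln(n₀ₐ/n₀ᵦ) = (kₐ − kᵦ)·z
z = ln(0.64/0.7) / (0.44 − 0.598) = -0.0896 / -0.158 = 0.567 km

570 m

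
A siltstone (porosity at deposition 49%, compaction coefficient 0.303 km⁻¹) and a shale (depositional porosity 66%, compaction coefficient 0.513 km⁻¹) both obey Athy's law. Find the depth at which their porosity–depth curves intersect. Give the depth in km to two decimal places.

Set n₀ₐ e^(−cₐz) = n₀ᵦ e^(−cᵦz) ⇒ ln(n₀ₐ/n₀ᵦ) = (cₐ − cᵦ)·z
z = ln(0.49/0.66) / (0.303 − 0.513) = -0.2978 / -0.21 = 1.418 km

1.42 km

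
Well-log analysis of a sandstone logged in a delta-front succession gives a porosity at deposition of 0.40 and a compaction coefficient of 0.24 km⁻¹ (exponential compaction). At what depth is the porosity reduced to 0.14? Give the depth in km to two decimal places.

Invert Athy's law: Z = ln(n₀/n) / c
Z = ln(0.4/0.14) / 0.24 = ln(2.857) / 0.24 = 1.0498 / 0.24 = 4.374 km

4.37 km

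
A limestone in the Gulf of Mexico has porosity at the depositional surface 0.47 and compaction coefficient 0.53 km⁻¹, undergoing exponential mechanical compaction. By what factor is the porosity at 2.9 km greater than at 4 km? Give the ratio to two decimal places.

1.79

phi(Z₁)/phi(Z₂) = e^(−β·Z₁)/e^(−β·Z₂) = e^{β(Z₂−Z₁)}
= exp(0.53 × 1.1) = exp(0.583) = 1.7914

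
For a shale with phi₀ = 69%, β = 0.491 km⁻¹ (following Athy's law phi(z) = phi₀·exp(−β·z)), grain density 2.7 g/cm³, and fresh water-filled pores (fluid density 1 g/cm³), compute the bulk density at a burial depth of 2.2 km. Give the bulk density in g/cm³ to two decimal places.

2.30 g/cm³

Porosity at depth: phi = 0.69·exp(−0.491×2.2) = 0.69×0.3395 = 0.2343
Bulk density: ρ_b = (1−phi)ρ_g + phi·ρ_f = 0.7657×2.7 + 0.2343×1
       = 2.067 + 0.234 = 2.302 g/cm³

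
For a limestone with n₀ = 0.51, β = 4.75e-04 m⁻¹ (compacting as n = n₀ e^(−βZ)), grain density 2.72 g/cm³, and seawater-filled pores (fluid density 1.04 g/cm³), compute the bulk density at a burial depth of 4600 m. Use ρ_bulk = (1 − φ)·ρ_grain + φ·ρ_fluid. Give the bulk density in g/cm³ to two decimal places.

2.62 g/cm³

Working in km (1 km = 1000 m; β in km⁻¹ = β in m⁻¹ × 1000):
Porosity at depth: n = 0.51·exp(−0.475×4.6) = 0.51×0.1125 = 0.0574
Bulk density: ρ_b = (1−n)ρ_g + n·ρ_f = 0.9426×2.72 + 0.0574×1.04
       = 2.564 + 0.060 = 2.624 g/cm³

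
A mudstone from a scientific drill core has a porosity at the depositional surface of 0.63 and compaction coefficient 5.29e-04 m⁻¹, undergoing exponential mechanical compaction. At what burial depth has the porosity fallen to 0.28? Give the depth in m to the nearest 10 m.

1530 m

Working in km (1 km = 1000 m; k in km⁻¹ = k in m⁻¹ × 1000):
Invert Athy's law: d = ln(n₀/n) / k
d = ln(0.63/0.28) / 0.529 = ln(2.25) / 0.529 = 0.8109 / 0.529 = 1.533 km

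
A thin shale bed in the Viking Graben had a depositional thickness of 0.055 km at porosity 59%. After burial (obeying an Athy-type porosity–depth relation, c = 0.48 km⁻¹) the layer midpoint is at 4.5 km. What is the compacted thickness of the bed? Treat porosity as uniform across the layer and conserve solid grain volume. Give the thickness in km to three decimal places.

0.024 km

Porosity at 4.5 km: phi = 0.59·exp(−0.48×4.5) = 0.0680
Solid-volume conservation: h(1−phi) = h₀(1−phi₀) ⇒ h = h₀·(1−phi₀)/(1−phi)
h = 0.055 × (1 − 0.59)/(1 − 0.0680) = 0.055 × 0.4399 = 0.0242 km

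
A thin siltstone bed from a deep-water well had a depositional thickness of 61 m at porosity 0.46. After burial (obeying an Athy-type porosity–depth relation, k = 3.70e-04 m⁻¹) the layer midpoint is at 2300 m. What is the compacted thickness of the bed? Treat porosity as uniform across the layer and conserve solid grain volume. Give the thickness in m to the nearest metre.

Working in km (1 km = 1000 m; k in km⁻¹ = k in m⁻¹ × 1000):
Porosity at 2.3 km: phi = 0.46·exp(−0.37×2.3) = 0.1964
Solid-volume conservation: h(1−phi) = h₀(1−phi₀) ⇒ h = h₀·(1−phi₀)/(1−phi)
h = 0.061 × (1 − 0.46)/(1 − 0.1964) = 0.061 × 0.6720 = 0.0410 km

41 m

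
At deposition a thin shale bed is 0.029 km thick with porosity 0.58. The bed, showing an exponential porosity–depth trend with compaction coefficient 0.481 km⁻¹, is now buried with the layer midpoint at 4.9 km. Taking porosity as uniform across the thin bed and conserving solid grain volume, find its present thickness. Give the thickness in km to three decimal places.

Porosity at 4.9 km: n = 0.58·exp(−0.481×4.9) = 0.0549
Solid-volume conservation: h(1−n) = h₀(1−n₀) ⇒ h = h₀·(1−n₀)/(1−n)
h = 0.029 × (1 − 0.58)/(1 − 0.0549) = 0.029 × 0.4444 = 0.0129 km

0.013 km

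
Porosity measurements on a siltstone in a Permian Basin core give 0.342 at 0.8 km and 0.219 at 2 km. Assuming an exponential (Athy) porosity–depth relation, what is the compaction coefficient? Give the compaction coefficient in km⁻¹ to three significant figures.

0.371 km⁻¹

Athy: phi(z) = phi₀ e^(−kz) ⇒ phi₁/phi₂ = e^{k(z₂−z₁)} ⇒ k = ln(phi₁/phi₂)/(z₂−z₁)
k = ln(0.342/0.219) / (2 − 0.8) = ln(1.562) / 1.2 = 0.4457 / 1.2 = 0.3714 km⁻¹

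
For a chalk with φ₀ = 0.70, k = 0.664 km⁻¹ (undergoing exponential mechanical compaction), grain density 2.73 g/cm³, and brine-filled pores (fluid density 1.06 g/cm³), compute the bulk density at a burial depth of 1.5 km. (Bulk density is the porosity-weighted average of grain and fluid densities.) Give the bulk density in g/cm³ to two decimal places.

Porosity at depth: φ = 0.7·exp(−0.664×1.5) = 0.7×0.3694 = 0.2585
Bulk density: ρ_b = (1−φ)ρ_g + φ·ρ_f = 0.7415×2.73 + 0.2585×1.06
       = 2.024 + 0.274 = 2.298 g/cm³

2.30 g/cm³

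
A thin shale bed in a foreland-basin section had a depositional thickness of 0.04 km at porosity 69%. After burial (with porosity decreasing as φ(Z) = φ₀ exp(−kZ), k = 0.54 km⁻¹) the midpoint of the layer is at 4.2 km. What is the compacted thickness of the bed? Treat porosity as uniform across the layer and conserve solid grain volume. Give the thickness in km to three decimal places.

Porosity at 4.2 km: φ = 0.69·exp(−0.54×4.2) = 0.0714
Solid-volume conservation: h(1−φ) = h₀(1−φ₀) ⇒ h = h₀·(1−φ₀)/(1−φ)
h = 0.04 × (1 − 0.69)/(1 − 0.0714) = 0.04 × 0.3338 = 0.0134 km

0.013 km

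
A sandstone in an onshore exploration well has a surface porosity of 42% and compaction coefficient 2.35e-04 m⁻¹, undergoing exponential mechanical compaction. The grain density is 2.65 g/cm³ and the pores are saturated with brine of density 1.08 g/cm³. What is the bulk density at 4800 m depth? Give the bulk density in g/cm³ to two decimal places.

Working in km (1 km = 1000 m; c in km⁻¹ = c in m⁻¹ × 1000):
Porosity at depth: n = 0.42·exp(−0.235×4.8) = 0.42×0.3237 = 0.1359
Bulk density: ρ_b = (1−n)ρ_g + n·ρ_f = 0.8641×2.65 + 0.1359×1.08
       = 2.290 + 0.147 = 2.437 g/cm³

2.44 g/cm³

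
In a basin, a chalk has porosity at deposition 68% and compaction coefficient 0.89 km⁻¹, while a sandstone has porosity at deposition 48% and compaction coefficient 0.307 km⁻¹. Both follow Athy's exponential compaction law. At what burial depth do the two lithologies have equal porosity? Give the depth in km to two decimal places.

Set φ₀ₐ e^(−cₐZ) = φ₀ᵦ e^(−cᵦZ) ⇒ ln(φ₀ₐ/φ₀ᵦ) = (cₐ − cᵦ)·Z
Z = ln(0.68/0.48) / (0.89 − 0.307) = 0.3483 / 0.583 = 0.597 km

0.60 km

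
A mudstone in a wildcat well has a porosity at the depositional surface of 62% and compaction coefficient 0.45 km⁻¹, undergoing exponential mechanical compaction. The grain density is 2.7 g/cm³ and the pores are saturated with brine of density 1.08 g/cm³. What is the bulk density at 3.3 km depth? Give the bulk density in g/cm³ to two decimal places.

Porosity at depth: n = 0.62·exp(−0.45×3.3) = 0.62×0.2265 = 0.1404
Bulk density: ρ_b = (1−n)ρ_g + n·ρ_f = 0.8596×2.7 + 0.1404×1.08
       = 2.321 + 0.152 = 2.473 g/cm³

2.47 g/cm³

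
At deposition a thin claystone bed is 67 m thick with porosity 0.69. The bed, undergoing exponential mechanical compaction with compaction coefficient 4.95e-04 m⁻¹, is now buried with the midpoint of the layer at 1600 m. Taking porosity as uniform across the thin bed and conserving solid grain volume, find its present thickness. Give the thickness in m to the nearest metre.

30 m

Working in km (1 km = 1000 m; c in km⁻¹ = c in m⁻¹ × 1000):
Porosity at 1.6 km: phi = 0.69·exp(−0.495×1.6) = 0.3125
Solid-volume conservation: h(1−phi) = h₀(1−phi₀) ⇒ h = h₀·(1−phi₀)/(1−phi)
h = 0.067 × (1 − 0.69)/(1 − 0.3125) = 0.067 × 0.4509 = 0.0302 km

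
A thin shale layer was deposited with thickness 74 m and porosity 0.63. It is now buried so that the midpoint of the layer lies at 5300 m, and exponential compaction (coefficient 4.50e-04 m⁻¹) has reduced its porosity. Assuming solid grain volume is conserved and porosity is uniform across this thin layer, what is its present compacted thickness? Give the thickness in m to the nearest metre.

Working in km (1 km = 1000 m; c in km⁻¹ = c in m⁻¹ × 1000):
Porosity at 5.3 km: n = 0.63·exp(−0.45×5.3) = 0.0580
Solid-volume conservation: h(1−n) = h₀(1−n₀) ⇒ h = h₀·(1−n₀)/(1−n)
h = 0.074 × (1 − 0.63)/(1 − 0.0580) = 0.074 × 0.3928 = 0.0291 km

29 m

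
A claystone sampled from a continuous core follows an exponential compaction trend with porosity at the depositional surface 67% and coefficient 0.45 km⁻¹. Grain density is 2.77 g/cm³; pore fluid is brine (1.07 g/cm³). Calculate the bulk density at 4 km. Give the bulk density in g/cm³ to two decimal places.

2.58 g/cm³

Porosity at depth: φ = 0.67·exp(−0.45×4) = 0.67×0.1653 = 0.1108
Bulk density: ρ_b = (1−φ)ρ_g + φ·ρ_f = 0.8892×2.77 + 0.1108×1.07
       = 2.463 + 0.119 = 2.582 g/cm³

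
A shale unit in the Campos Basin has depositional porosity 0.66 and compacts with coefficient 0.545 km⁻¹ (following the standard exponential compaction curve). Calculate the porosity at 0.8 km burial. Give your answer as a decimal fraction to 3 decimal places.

0.427

n = n₀·exp(−k·d) = 0.66 × exp(−0.545 × 0.8) = 0.66 × exp(−0.436)
  = 0.66 × 0.6466 = 0.4268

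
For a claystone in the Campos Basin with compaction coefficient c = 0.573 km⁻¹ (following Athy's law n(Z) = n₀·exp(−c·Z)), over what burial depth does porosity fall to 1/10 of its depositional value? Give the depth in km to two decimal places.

n/n₀ = 1/10 ⇒ exp(−c·Z) = 1/10 ⇒ Z = ln(10) / c
Z = 2.3026 / 0.573 = 4.018 km

4.02 km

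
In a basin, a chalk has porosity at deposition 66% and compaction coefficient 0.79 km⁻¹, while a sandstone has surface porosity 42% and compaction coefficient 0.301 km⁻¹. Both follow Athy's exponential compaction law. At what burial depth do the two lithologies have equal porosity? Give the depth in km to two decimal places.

Set n₀ₐ e^(−βₐz) = n₀ᵦ e^(−βᵦz) ⇒ ln(n₀ₐ/n₀ᵦ) = (βₐ − βᵦ)·z
z = ln(0.66/0.42) / (0.79 − 0.301) = 0.4520 / 0.489 = 0.924 km

0.92 km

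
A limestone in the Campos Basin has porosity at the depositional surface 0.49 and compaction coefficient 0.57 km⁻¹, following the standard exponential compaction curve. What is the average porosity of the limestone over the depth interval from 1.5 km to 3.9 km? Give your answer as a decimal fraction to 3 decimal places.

⟨phi⟩ = (1/(Z₂−Z₁)) ∫ phi₀ e^(−kZ) dZ = phi₀·(e^(−k·Z₁) − e^(−k·Z₂)) / (k·(Z₂−Z₁))
e^(−0.57×1.5) = 0.4253; e^(−0.57×3.9) = 0.1083
⟨phi⟩ = 0.49 × (0.4253 − 0.1083) / (0.57 × 2.4) = 0.49 × 0.2317 = 0.1135

0.114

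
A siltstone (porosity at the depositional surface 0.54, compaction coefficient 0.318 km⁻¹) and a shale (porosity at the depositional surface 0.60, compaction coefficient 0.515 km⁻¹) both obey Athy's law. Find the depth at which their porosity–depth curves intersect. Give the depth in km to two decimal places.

0.53 km

Set φ₀ₐ e^(−cₐZ) = φ₀ᵦ e^(−cᵦZ) ⇒ ln(φ₀ₐ/φ₀ᵦ) = (cₐ − cᵦ)·Z
Z = ln(0.54/0.6) / (0.318 − 0.515) = -0.1054 / -0.197 = 0.535 km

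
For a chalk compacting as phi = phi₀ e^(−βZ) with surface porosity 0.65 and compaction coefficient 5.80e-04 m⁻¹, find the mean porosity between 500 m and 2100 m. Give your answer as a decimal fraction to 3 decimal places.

0.317

Working in km (1 km = 1000 m; β in km⁻¹ = β in m⁻¹ × 1000):
⟨phi⟩ = (1/(Z₂−Z₁)) ∫ phi₀ e^(−βZ) dZ = phi₀·(e^(−β·Z₁) − e^(−β·Z₂)) / (β·(Z₂−Z₁))
e^(−0.58×0.5) = 0.7483; e^(−0.58×2.1) = 0.2958
⟨phi⟩ = 0.65 × (0.7483 − 0.2958) / (0.58 × 1.6) = 0.65 × 0.4875 = 0.3169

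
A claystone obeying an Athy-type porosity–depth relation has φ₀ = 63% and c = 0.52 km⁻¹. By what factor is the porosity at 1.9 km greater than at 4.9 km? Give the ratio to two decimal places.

φ(Z₁)/φ(Z₂) = e^(−c·Z₁)/e^(−c·Z₂) = e^{c(Z₂−Z₁)}
= exp(0.52 × 3) = exp(1.56) = 4.7588

4.76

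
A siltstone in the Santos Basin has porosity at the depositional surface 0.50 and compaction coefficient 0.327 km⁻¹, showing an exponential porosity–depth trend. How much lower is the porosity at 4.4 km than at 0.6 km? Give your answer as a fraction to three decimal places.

0.292

phi(0.6) = 0.5·e^(−0.327×0.6) = 0.4109
phi(4.4) = 0.5·e^(−0.327×4.4) = 0.1186
Δphi = 0.4109 − 0.1186 = 0.2923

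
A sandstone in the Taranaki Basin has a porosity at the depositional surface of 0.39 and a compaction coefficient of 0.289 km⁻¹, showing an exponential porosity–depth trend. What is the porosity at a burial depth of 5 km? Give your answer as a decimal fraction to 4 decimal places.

0.0919

phi = phi₀·exp(−β·Z) = 0.39 × exp(−0.289 × 5) = 0.39 × exp(−1.445)
  = 0.39 × 0.2357 = 0.0919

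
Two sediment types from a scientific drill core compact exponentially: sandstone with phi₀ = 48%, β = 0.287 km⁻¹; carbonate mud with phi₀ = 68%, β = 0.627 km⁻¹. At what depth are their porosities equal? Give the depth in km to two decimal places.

1.02 km

Set phi₀ₐ e^(−βₐz) = phi₀ᵦ e^(−βᵦz) ⇒ ln(phi₀ₐ/phi₀ᵦ) = (βₐ − βᵦ)·z
z = ln(0.48/0.68) / (0.287 − 0.627) = -0.3483 / -0.34 = 1.024 km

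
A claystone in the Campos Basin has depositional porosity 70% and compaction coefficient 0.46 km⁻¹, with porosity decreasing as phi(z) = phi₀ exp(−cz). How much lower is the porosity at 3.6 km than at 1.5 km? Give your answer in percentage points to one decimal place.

phi(1.5) = 0.7·e^(−0.46×1.5) = 0.3511
phi(3.6) = 0.7·e^(−0.46×3.6) = 0.1336
Δphi = 0.3511 − 0.1336 = 0.2175

21.7 percentage points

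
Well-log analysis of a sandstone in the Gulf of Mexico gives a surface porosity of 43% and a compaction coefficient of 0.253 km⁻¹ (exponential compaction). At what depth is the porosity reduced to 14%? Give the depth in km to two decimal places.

Invert Athy's law: d = ln(φ₀/φ) / k
d = ln(0.43/0.14) / 0.253 = ln(3.071) / 0.253 = 1.1221 / 0.253 = 4.435 km

4.44 km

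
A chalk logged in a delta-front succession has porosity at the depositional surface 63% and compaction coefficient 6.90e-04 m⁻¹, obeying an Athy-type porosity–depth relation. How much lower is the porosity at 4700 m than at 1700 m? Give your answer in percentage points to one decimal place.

Working in km (1 km = 1000 m; β in km⁻¹ = β in m⁻¹ × 1000):
φ(1.7) = 0.63·e^(−0.69×1.7) = 0.1949
φ(4.7) = 0.63·e^(−0.69×4.7) = 0.0246
Δφ = 0.1949 − 0.0246 = 0.1703

17.0 percentage points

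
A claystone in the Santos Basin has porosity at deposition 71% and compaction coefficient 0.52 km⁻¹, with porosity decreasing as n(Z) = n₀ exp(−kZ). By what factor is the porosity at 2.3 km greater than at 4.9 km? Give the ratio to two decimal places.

3.87

n(Z₁)/n(Z₂) = e^(−k·Z₁)/e^(−k·Z₂) = e^{k(Z₂−Z₁)}
= exp(0.52 × 2.6) = exp(1.352) = 3.8651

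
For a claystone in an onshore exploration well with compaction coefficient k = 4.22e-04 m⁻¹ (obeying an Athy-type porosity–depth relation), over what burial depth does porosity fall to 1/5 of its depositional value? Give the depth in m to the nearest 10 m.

3810 m

Working in km (1 km = 1000 m; k in km⁻¹ = k in m⁻¹ × 1000):
phi/phi₀ = 1/5 ⇒ exp(−k·d) = 1/5 ⇒ d = ln(5) / k
d = 1.6094 / 0.422 = 3.814 km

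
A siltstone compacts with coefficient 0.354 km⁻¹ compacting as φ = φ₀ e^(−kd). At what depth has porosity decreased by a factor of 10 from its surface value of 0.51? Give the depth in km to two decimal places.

φ/φ₀ = 1/10 ⇒ exp(−k·d) = 1/10 ⇒ d = ln(10) / k
d = 2.3026 / 0.354 = 6.504 km

6.50 km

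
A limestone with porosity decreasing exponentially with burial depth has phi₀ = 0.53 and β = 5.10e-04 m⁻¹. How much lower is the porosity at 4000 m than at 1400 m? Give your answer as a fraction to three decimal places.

Working in km (1 km = 1000 m; β in km⁻¹ = β in m⁻¹ × 1000):
phi(1.4) = 0.53·e^(−0.51×1.4) = 0.2595
phi(4) = 0.53·e^(−0.51×4) = 0.0689
Δphi = 0.2595 − 0.0689 = 0.1906

0.191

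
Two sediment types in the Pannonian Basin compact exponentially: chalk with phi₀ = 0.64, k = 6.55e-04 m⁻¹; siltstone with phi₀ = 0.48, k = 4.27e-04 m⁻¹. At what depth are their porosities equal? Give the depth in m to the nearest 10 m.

Working in km (1 km = 1000 m; k in km⁻¹ = k in m⁻¹ × 1000):
Set phi₀ₐ e^(−kₐd) = phi₀ᵦ e^(−kᵦd) ⇒ ln(phi₀ₐ/phi₀ᵦ) = (kₐ − kᵦ)·d
d = ln(0.64/0.48) / (0.655 − 0.427) = 0.2877 / 0.228 = 1.262 km

1260 m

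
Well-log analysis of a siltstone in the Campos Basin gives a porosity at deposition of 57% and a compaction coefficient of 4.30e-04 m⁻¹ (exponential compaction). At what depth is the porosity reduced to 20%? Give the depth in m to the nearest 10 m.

Working in km (1 km = 1000 m; k in km⁻¹ = k in m⁻¹ × 1000):
Invert Athy's law: d = ln(φ₀/φ) / k
d = ln(0.57/0.2) / 0.43 = ln(2.85) / 0.43 = 1.0473 / 0.43 = 2.436 km

2440 m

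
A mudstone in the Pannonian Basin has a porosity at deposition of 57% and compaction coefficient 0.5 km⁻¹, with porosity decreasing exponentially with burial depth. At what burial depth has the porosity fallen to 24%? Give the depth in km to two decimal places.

Invert Athy's law: Z = ln(n₀/n) / β
Z = ln(0.57/0.24) / 0.5 = ln(2.375) / 0.5 = 0.8650 / 0.5 = 1.730 km

1.73 km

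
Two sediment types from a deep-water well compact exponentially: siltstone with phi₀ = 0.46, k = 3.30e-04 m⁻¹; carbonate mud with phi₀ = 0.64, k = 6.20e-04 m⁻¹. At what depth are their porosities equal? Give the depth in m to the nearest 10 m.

Working in km (1 km = 1000 m; k in km⁻¹ = k in m⁻¹ × 1000):
Set phi₀ₐ e^(−kₐz) = phi₀ᵦ e^(−kᵦz) ⇒ ln(phi₀ₐ/phi₀ᵦ) = (kₐ − kᵦ)·z
z = ln(0.46/0.64) / (0.33 − 0.62) = -0.3302 / -0.29 = 1.139 km

1140 m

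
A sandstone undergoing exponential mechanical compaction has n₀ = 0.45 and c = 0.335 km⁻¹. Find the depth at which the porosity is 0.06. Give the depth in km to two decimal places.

6.01 km

Invert Athy's law: d = ln(n₀/n) / c
d = ln(0.45/0.06) / 0.335 = ln(7.5) / 0.335 = 2.0149 / 0.335 = 6.015 km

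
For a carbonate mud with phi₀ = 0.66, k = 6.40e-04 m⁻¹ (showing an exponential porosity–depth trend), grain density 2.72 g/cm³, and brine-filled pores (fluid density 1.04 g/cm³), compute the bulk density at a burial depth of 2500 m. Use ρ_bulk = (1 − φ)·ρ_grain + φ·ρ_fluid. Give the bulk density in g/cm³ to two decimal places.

Working in km (1 km = 1000 m; k in km⁻¹ = k in m⁻¹ × 1000):
Porosity at depth: phi = 0.66·exp(−0.64×2.5) = 0.66×0.2019 = 0.1333
Bulk density: ρ_b = (1−phi)ρ_g + phi·ρ_f = 0.8667×2.72 + 0.1333×1.04
       = 2.358 + 0.139 = 2.496 g/cm³

2.50 g/cm³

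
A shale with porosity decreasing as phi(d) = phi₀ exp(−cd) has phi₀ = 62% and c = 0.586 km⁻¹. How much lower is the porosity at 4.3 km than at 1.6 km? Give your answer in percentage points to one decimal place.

phi(1.6) = 0.62·e^(−0.586×1.6) = 0.2428
phi(4.3) = 0.62·e^(−0.586×4.3) = 0.0499
Δphi = 0.2428 − 0.0499 = 0.1929

19.3 percentage points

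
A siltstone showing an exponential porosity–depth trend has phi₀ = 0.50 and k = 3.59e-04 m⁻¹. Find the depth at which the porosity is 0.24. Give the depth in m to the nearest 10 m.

Working in km (1 km = 1000 m; k in km⁻¹ = k in m⁻¹ × 1000):
Invert Athy's law: Z = ln(phi₀/phi) / k
Z = ln(0.5/0.24) / 0.359 = ln(2.083) / 0.359 = 0.7340 / 0.359 = 2.044 km

2040 m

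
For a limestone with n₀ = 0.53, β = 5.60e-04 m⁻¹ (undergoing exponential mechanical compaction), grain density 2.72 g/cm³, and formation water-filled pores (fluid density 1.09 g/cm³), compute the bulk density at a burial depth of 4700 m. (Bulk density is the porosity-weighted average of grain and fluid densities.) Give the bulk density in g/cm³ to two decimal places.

Working in km (1 km = 1000 m; β in km⁻¹ = β in m⁻¹ × 1000):
Porosity at depth: n = 0.53·exp(−0.56×4.7) = 0.53×0.0719 = 0.0381
Bulk density: ρ_b = (1−n)ρ_g + n·ρ_f = 0.9619×2.72 + 0.0381×1.09
       = 2.616 + 0.042 = 2.658 g/cm³

2.66 g/cm³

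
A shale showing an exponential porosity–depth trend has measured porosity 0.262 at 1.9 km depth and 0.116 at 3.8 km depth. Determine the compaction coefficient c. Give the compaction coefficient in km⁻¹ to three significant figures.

0.429 km⁻¹

Athy: φ(z) = φ₀ e^(−cz) ⇒ φ₁/φ₂ = e^{c(z₂−z₁)} ⇒ c = ln(φ₁/φ₂)/(z₂−z₁)
c = ln(0.262/0.116) / (3.8 − 1.9) = ln(2.259) / 1.9 = 0.8148 / 1.9 = 0.4288 km⁻¹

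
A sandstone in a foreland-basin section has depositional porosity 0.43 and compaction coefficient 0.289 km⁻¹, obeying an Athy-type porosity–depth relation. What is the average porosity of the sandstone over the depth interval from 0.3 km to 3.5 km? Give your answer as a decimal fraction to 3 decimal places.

⟨n⟩ = (1/(z₂−z₁)) ∫ n₀ e^(−βz) dz = n₀·(e^(−β·z₁) − e^(−β·z₂)) / (β·(z₂−z₁))
e^(−0.289×0.3) = 0.9170; e^(−0.289×3.5) = 0.3637
⟨n⟩ = 0.43 × (0.9170 − 0.3637) / (0.289 × 3.2) = 0.43 × 0.5983 = 0.2573

0.257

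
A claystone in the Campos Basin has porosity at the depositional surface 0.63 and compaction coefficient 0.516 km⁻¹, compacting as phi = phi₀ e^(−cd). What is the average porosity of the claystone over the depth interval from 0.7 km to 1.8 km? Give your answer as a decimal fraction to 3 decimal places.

0.335

⟨phi⟩ = (1/(d₂−d₁)) ∫ phi₀ e^(−cd) dd = phi₀·(e^(−c·d₁) − e^(−c·d₂)) / (c·(d₂−d₁))
e^(−0.516×0.7) = 0.6968; e^(−0.516×1.8) = 0.3950
⟨phi⟩ = 0.63 × (0.6968 − 0.3950) / (0.516 × 1.1) = 0.63 × 0.5317 = 0.3350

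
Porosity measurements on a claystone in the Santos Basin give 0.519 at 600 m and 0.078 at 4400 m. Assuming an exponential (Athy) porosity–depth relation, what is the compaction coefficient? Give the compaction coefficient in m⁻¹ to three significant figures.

Working in km (1 km = 1000 m; β in km⁻¹ = β in m⁻¹ × 1000):
Athy: n(d) = n₀ e^(−βd) ⇒ n₁/n₂ = e^{β(d₂−d₁)} ⇒ β = ln(n₁/n₂)/(d₂−d₁)
β = ln(0.519/0.078) / (4.4 − 0.6) = ln(6.654) / 3.8 = 1.8952 / 3.8 = 0.4987 km⁻¹

0.000499 m⁻¹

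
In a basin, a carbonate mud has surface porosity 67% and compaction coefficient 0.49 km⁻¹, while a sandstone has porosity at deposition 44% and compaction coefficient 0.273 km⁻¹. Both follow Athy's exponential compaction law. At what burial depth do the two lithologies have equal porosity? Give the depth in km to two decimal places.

1.94 km

Set n₀ₐ e^(−βₐz) = n₀ᵦ e^(−βᵦz) ⇒ ln(n₀ₐ/n₀ᵦ) = (βₐ − βᵦ)·z
z = ln(0.67/0.44) / (0.49 − 0.273) = 0.4205 / 0.217 = 1.938 km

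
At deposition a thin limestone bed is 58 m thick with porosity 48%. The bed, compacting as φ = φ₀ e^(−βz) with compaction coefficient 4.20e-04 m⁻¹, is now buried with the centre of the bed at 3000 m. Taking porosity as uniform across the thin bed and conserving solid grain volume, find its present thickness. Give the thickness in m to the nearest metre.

Working in km (1 km = 1000 m; β in km⁻¹ = β in m⁻¹ × 1000):
Porosity at 3 km: φ = 0.48·exp(−0.42×3) = 0.1362
Solid-volume conservation: h(1−φ) = h₀(1−φ₀) ⇒ h = h₀·(1−φ₀)/(1−φ)
h = 0.058 × (1 − 0.48)/(1 − 0.1362) = 0.058 × 0.6020 = 0.0349 km

35 m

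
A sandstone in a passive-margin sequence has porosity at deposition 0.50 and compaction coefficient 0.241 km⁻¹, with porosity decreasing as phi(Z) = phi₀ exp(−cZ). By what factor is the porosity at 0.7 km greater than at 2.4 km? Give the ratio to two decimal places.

phi(Z₁)/phi(Z₂) = e^(−c·Z₁)/e^(−c·Z₂) = e^{c(Z₂−Z₁)}
= exp(0.241 × 1.7) = exp(0.4097) = 1.5064

1.51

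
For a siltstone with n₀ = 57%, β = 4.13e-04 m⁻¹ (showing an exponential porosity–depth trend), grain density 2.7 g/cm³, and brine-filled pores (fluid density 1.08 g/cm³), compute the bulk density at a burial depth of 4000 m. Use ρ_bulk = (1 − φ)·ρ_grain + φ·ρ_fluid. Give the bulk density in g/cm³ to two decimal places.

2.52 g/cm³

Working in km (1 km = 1000 m; β in km⁻¹ = β in m⁻¹ × 1000):
Porosity at depth: n = 0.57·exp(−0.413×4) = 0.57×0.1917 = 0.1092
Bulk density: ρ_b = (1−n)ρ_g + n·ρ_f = 0.8908×2.7 + 0.1092×1.08
       = 2.405 + 0.118 = 2.523 g/cm³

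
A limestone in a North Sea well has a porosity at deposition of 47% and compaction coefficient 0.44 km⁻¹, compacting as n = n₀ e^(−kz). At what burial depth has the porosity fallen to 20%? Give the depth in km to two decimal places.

Invert Athy's law: z = ln(n₀/n) / k
z = ln(0.47/0.2) / 0.44 = ln(2.35) / 0.44 = 0.8544 / 0.44 = 1.942 km

1.94 km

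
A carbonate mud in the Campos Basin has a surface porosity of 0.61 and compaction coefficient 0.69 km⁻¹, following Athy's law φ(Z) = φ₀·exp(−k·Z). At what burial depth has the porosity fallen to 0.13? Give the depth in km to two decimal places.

Invert Athy's law: Z = ln(φ₀/φ) / k
Z = ln(0.61/0.13) / 0.69 = ln(4.692) / 0.69 = 1.5459 / 0.69 = 2.240 km

2.24 km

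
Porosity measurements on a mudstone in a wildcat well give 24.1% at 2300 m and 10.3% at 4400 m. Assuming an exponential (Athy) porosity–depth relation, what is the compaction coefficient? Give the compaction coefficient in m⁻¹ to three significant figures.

0.000405 m⁻¹

Working in km (1 km = 1000 m; c in km⁻¹ = c in m⁻¹ × 1000):
Athy: φ(z) = φ₀ e^(−cz) ⇒ φ₁/φ₂ = e^{c(z₂−z₁)} ⇒ c = ln(φ₁/φ₂)/(z₂−z₁)
c = ln(0.241/0.103) / (4.4 − 2.3) = ln(2.34) / 2.1 = 0.8501 / 2.1 = 0.4048 km⁻¹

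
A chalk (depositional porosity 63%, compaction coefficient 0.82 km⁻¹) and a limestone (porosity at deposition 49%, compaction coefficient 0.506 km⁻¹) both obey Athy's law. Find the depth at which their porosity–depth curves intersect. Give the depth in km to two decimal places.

Set φ₀ₐ e^(−βₐd) = φ₀ᵦ e^(−βᵦd) ⇒ ln(φ₀ₐ/φ₀ᵦ) = (βₐ − βᵦ)·d
d = ln(0.63/0.49) / (0.82 − 0.506) = 0.2513 / 0.314 = 0.800 km

0.80 km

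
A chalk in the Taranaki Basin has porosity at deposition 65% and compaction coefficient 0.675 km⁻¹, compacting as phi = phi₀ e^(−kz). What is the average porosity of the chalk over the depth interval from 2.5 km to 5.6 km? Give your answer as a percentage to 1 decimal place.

⟨phi⟩ = (1/(z₂−z₁)) ∫ phi₀ e^(−kz) dz = phi₀·(e^(−k·z₁) − e^(−k·z₂)) / (k·(z₂−z₁))
e^(−0.675×2.5) = 0.1850; e^(−0.675×5.6) = 0.0228
⟨phi⟩ = 0.65 × (0.1850 − 0.0228) / (0.675 × 3.1) = 0.65 × 0.0775 = 0.0504

5.0%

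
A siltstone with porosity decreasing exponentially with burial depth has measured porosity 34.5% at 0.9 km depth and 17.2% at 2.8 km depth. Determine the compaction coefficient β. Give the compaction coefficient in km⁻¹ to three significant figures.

Athy: φ(Z) = φ₀ e^(−βZ) ⇒ φ₁/φ₂ = e^{β(Z₂−Z₁)} ⇒ β = ln(φ₁/φ₂)/(Z₂−Z₁)
β = ln(0.345/0.172) / (2.8 − 0.9) = ln(2.006) / 1.9 = 0.6960 / 1.9 = 0.3663 km⁻¹

0.366 km⁻¹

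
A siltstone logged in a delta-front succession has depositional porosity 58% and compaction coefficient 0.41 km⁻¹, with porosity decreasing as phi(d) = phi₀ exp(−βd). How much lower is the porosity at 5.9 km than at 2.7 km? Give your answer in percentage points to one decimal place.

phi(2.7) = 0.58·e^(−0.41×2.7) = 0.1917
phi(5.9) = 0.58·e^(−0.41×5.9) = 0.0516
Δphi = 0.1917 − 0.0516 = 0.1401

14.0 percentage points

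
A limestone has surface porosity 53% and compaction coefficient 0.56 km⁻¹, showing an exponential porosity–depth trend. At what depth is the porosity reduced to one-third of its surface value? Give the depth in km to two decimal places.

1.96 km

n/n₀ = 1/3 ⇒ exp(−β·z) = 1/3 ⇒ z = ln(3) / β
z = 1.0986 / 0.56 = 1.962 km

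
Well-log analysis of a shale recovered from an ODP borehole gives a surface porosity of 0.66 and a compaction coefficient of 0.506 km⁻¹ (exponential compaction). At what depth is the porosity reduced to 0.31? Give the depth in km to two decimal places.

1.49 km

Invert Athy's law: Z = ln(φ₀/φ) / k
Z = ln(0.66/0.31) / 0.506 = ln(2.129) / 0.506 = 0.7557 / 0.506 = 1.493 km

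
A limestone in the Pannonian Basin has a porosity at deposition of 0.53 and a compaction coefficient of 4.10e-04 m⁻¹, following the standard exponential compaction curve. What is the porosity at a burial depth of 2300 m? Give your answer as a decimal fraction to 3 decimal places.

0.206

Working in km (1 km = 1000 m; β in km⁻¹ = β in m⁻¹ × 1000):
n = n₀·exp(−β·Z) = 0.53 × exp(−0.41 × 2.3) = 0.53 × exp(−0.943)
  = 0.53 × 0.3895 = 0.2064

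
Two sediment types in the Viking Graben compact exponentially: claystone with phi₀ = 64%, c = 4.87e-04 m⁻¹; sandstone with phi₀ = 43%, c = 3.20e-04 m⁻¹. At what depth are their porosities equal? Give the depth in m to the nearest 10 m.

2380 m

Working in km (1 km = 1000 m; c in km⁻¹ = c in m⁻¹ × 1000):
Set phi₀ₐ e^(−cₐz) = phi₀ᵦ e^(−cᵦz) ⇒ ln(phi₀ₐ/phi₀ᵦ) = (cₐ − cᵦ)·z
z = ln(0.64/0.43) / (0.487 − 0.32) = 0.3977 / 0.167 = 2.381 km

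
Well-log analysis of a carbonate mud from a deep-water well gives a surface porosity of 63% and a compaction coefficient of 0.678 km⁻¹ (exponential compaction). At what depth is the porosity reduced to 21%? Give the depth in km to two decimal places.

1.62 km

Invert Athy's law: z = ln(n₀/n) / k
z = ln(0.63/0.21) / 0.678 = ln(3) / 0.678 = 1.0986 / 0.678 = 1.620 km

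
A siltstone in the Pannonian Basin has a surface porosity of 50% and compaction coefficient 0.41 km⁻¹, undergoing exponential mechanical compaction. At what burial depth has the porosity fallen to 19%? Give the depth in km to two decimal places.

Invert Athy's law: Z = ln(phi₀/phi) / β
Z = ln(0.5/0.19) / 0.41 = ln(2.632) / 0.41 = 0.9676 / 0.41 = 2.360 km

2.36 km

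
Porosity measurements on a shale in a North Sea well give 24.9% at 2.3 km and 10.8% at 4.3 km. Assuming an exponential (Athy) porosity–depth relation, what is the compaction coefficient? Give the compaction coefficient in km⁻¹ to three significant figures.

0.418 km⁻¹

Athy: n(d) = n₀ e^(−kd) ⇒ n₁/n₂ = e^{k(d₂−d₁)} ⇒ k = ln(n₁/n₂)/(d₂−d₁)
k = ln(0.249/0.108) / (4.3 − 2.3) = ln(2.306) / 2 = 0.8353 / 2 = 0.4177 km⁻¹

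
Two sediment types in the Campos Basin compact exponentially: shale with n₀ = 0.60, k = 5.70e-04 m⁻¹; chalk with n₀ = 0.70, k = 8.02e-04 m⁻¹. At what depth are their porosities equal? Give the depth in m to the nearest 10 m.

Working in km (1 km = 1000 m; k in km⁻¹ = k in m⁻¹ × 1000):
Set n₀ₐ e^(−kₐd) = n₀ᵦ e^(−kᵦd) ⇒ ln(n₀ₐ/n₀ᵦ) = (kₐ − kᵦ)·d
d = ln(0.6/0.7) / (0.57 − 0.802) = -0.1542 / -0.232 = 0.664 km

660 m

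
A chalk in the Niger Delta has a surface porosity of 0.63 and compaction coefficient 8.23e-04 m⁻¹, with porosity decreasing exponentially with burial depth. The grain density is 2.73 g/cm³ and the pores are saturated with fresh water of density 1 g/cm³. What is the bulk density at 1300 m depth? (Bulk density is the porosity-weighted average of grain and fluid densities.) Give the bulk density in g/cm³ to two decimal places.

2.36 g/cm³

Working in km (1 km = 1000 m; k in km⁻¹ = k in m⁻¹ × 1000):
Porosity at depth: phi = 0.63·exp(−0.823×1.3) = 0.63×0.3430 = 0.2161
Bulk density: ρ_b = (1−phi)ρ_g + phi·ρ_f = 0.7839×2.73 + 0.2161×1
       = 2.140 + 0.216 = 2.356 g/cm³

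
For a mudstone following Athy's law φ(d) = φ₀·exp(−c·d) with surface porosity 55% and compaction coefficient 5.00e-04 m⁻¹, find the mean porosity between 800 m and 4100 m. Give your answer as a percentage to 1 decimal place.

18.1%

Working in km (1 km = 1000 m; c in km⁻¹ = c in m⁻¹ × 1000):
⟨φ⟩ = (1/(d₂−d₁)) ∫ φ₀ e^(−cd) dd = φ₀·(e^(−c·d₁) − e^(−c·d₂)) / (c·(d₂−d₁))
e^(−0.5×0.8) = 0.6703; e^(−0.5×4.1) = 0.1287
⟨φ⟩ = 0.55 × (0.6703 − 0.1287) / (0.5 × 3.3) = 0.55 × 0.3282 = 0.1805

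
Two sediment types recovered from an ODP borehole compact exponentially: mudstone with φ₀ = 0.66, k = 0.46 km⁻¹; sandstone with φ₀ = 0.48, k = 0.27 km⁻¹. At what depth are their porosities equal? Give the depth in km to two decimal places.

1.68 km

Set φ₀ₐ e^(−kₐd) = φ₀ᵦ e^(−kᵦd) ⇒ ln(φ₀ₐ/φ₀ᵦ) = (kₐ − kᵦ)·d
d = ln(0.66/0.48) / (0.46 − 0.27) = 0.3185 / 0.19 = 1.676 km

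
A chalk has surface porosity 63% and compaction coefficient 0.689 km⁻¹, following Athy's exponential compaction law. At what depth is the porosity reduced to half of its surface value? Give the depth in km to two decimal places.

1.01 km

n/n₀ = 1/2 ⇒ exp(−c·z) = 1/2 ⇒ z = ln(2) / c
z = 0.6931 / 0.689 = 1.006 km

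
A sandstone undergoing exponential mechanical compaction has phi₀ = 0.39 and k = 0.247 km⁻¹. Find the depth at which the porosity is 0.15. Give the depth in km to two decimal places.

Invert Athy's law: z = ln(phi₀/phi) / k
z = ln(0.39/0.15) / 0.247 = ln(2.6) / 0.247 = 0.9555 / 0.247 = 3.868 km

3.87 km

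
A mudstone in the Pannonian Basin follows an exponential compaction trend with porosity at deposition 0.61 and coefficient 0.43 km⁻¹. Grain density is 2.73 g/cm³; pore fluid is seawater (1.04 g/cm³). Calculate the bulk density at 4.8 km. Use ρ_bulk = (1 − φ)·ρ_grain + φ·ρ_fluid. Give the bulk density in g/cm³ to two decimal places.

Porosity at depth: phi = 0.61·exp(−0.43×4.8) = 0.61×0.1269 = 0.0774
Bulk density: ρ_b = (1−phi)ρ_g + phi·ρ_f = 0.9226×2.73 + 0.0774×1.04
       = 2.519 + 0.081 = 2.599 g/cm³

2.60 g/cm³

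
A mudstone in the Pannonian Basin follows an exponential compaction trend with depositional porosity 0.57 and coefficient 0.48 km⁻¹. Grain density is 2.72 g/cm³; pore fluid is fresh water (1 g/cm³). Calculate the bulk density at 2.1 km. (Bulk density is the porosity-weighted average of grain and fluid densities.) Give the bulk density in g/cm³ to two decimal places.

Porosity at depth: n = 0.57·exp(−0.48×2.1) = 0.57×0.3649 = 0.2080
Bulk density: ρ_b = (1−n)ρ_g + n·ρ_f = 0.7920×2.72 + 0.2080×1
       = 2.154 + 0.208 = 2.362 g/cm³

2.36 g/cm³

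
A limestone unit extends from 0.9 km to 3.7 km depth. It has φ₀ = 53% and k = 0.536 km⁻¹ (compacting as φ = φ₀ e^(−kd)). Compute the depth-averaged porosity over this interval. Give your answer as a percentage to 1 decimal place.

⟨φ⟩ = (1/(d₂−d₁)) ∫ φ₀ e^(−kd) dd = φ₀·(e^(−k·d₁) − e^(−k·d₂)) / (k·(d₂−d₁))
e^(−0.536×0.9) = 0.6173; e^(−0.536×3.7) = 0.1376
⟨φ⟩ = 0.53 × (0.6173 − 0.1376) / (0.536 × 2.8) = 0.53 × 0.3196 = 0.1694

16.9%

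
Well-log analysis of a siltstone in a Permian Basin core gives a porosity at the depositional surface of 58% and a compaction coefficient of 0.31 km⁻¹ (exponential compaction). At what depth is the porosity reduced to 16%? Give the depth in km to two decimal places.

Invert Athy's law: Z = ln(φ₀/φ) / k
Z = ln(0.58/0.16) / 0.31 = ln(3.625) / 0.31 = 1.2879 / 0.31 = 4.154 km

4.15 km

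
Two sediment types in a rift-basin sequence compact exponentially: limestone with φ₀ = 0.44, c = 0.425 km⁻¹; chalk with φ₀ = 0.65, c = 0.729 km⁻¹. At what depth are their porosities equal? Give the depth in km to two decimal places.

Set φ₀ₐ e^(−cₐZ) = φ₀ᵦ e^(−cᵦZ) ⇒ ln(φ₀ₐ/φ₀ᵦ) = (cₐ − cᵦ)·Z
Z = ln(0.44/0.65) / (0.425 − 0.729) = -0.3902 / -0.304 = 1.284 km

1.28 km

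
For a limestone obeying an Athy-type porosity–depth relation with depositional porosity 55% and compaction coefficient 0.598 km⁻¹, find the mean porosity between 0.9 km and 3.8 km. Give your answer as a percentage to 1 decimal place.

15.2%

⟨φ⟩ = (1/(z₂−z₁)) ∫ φ₀ e^(−βz) dz = φ₀·(e^(−β·z₁) − e^(−β·z₂)) / (β·(z₂−z₁))
e^(−0.598×0.9) = 0.5838; e^(−0.598×3.8) = 0.1031
⟨φ⟩ = 0.55 × (0.5838 − 0.1031) / (0.598 × 2.9) = 0.55 × 0.2772 = 0.1525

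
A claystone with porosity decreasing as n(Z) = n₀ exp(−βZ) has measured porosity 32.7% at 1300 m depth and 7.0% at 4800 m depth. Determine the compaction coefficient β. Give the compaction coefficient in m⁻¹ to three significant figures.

Working in km (1 km = 1000 m; β in km⁻¹ = β in m⁻¹ × 1000):
Athy: n(Z) = n₀ e^(−βZ) ⇒ n₁/n₂ = e^{β(Z₂−Z₁)} ⇒ β = ln(n₁/n₂)/(Z₂−Z₁)
β = ln(0.327/0.07) / (4.8 − 1.3) = ln(4.671) / 3.5 = 1.5415 / 3.5 = 0.4404 km⁻¹

0.000440 m⁻¹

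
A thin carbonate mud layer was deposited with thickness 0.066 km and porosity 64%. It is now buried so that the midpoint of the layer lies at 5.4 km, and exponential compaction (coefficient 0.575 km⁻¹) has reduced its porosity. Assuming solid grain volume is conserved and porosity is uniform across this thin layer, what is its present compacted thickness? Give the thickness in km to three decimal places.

0.024 km

Porosity at 5.4 km: phi = 0.64·exp(−0.575×5.4) = 0.0287
Solid-volume conservation: h(1−phi) = h₀(1−phi₀) ⇒ h = h₀·(1−phi₀)/(1−phi)
h = 0.066 × (1 − 0.64)/(1 − 0.0287) = 0.066 × 0.3706 = 0.0245 km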